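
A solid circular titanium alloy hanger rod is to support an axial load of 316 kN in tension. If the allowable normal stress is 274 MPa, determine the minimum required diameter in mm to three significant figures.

Required area A ≥ P/σ_allow = 316000/274 = 1153 mm².
For a solid circular section, d ≥ √(4A/π) = 38.32 mm.

38.3 mm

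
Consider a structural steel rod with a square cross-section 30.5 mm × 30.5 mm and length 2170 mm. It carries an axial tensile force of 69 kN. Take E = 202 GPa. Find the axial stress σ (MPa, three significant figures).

A = 930.2 mm².
σ = N/A = 69000/930.2 = 74.17 MPa.

74.2 MPa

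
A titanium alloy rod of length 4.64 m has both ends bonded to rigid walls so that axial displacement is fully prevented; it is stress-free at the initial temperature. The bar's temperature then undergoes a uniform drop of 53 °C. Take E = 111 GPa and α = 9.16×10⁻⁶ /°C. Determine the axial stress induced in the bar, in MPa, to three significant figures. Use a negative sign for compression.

53.9 MPa

Free thermal expansion αLΔT = 9.16e-6 · 4640 · -53 = -2.253 mm.
The walls impose strain ε = −(-2.253)/4640 = 4.8548e-04; σ = Eε = 111000 · 4.8548e-04 = 53.89 MPa.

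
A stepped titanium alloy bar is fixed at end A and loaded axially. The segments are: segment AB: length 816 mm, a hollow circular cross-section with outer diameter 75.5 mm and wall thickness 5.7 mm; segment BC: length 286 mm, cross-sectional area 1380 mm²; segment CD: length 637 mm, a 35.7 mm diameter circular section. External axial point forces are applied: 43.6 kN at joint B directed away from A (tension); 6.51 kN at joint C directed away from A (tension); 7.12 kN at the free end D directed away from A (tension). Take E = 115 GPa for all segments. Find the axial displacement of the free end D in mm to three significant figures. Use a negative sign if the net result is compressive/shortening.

0.389 mm

Internal axial forces (sectioning from the free end, tension +): N_CD = 7.12 kN, N_BC = 13.63 kN, N_AB = 57.23 kN.
A_AB = 1250 mm².
A_CD = 1001 mm².
δ_AB = 57230·816/(1250·115000) = 0.3249 mm
δ_BC = 13630·286/(1380·115000) = 0.02456 mm
δ_CD = 7120·637/(1001·115000) = 0.0394 mm
δ = Σδ_i = 0.3889 mm.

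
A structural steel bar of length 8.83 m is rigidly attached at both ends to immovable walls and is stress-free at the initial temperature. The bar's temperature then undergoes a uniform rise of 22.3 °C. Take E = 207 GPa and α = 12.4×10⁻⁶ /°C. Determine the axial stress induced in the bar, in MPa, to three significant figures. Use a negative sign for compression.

-57.2 MPa

Free thermal expansion αLΔT = 12.4e-6 · 8830 · 22.3 = 2.442 mm.
The walls impose strain ε = −(2.442)/8830 = -2.7652e-04; σ = Eε = 207000 · -2.7652e-04 = -57.24 MPa.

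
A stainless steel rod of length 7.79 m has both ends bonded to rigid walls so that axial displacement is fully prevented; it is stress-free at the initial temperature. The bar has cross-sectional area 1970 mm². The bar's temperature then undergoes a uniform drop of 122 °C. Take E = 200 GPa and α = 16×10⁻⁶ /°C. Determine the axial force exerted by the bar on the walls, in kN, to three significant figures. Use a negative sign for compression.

769 kN

Free thermal expansion αLΔT = 16e-6 · 7790 · -122 = -15.21 mm.
The walls impose strain ε = −(-15.21)/7790 = 1.9520e-03; σ = Eε = 200000 · 1.9520e-03 = 390.4 MPa.
Wall reaction R = σ·A = 390.4·1970 = 769100 N = 769.1 kN.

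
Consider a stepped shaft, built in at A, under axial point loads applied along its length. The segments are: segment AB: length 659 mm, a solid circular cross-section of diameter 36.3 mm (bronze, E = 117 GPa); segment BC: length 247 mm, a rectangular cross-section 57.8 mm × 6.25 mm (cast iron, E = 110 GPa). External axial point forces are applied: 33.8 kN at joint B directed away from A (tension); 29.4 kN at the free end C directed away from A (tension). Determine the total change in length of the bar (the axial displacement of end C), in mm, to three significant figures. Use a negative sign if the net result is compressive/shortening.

0.527 mm

Internal axial forces (sectioning from the free end, tension +): N_BC = 29.4 kN, N_AB = 63.2 kN.
A_AB = 1035 mm².
A_BC = 361.2 mm².
δ_AB = 63200·659/(1035·117000) = 0.344 mm
δ_BC = 29400·247/(361.2·110000) = 0.1827 mm
δ = Σδ_i = 0.5267 mm.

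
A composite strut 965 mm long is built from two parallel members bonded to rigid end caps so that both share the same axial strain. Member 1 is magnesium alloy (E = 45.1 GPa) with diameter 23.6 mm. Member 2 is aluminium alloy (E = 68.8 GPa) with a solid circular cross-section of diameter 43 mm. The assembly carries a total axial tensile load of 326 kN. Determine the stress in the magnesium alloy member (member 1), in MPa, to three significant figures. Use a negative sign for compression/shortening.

123 MPa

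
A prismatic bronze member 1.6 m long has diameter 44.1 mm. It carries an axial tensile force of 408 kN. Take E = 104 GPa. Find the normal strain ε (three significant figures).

A = 1527 mm².
σ = N/A = 267.1 MPa; ε = σ/E = 267.1/104000 = 2.568e-03.

0.00257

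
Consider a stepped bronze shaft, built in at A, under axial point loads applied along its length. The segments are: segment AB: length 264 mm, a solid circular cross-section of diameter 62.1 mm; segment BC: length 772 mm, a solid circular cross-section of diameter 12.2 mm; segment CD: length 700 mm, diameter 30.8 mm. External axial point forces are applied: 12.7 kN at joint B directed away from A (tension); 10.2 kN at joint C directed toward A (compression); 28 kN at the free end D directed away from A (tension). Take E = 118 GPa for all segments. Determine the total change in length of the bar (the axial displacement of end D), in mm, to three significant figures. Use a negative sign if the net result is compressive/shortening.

Internal axial forces (sectioning from the free end, tension +): N_CD = 28 kN, N_BC = 17.8 kN, N_AB = 30.5 kN.
A_AB = 3029 mm².
A_BC = 116.9 mm².
A_CD = 745.1 mm².
δ_AB = 30500·264/(3029·118000) = 0.02253 mm
δ_BC = 17800·772/(116.9·118000) = 0.9962 mm
δ_CD = 28000·700/(745.1·118000) = 0.2229 mm
δ = Σδ_i = 1.242 mm.

1.24 mm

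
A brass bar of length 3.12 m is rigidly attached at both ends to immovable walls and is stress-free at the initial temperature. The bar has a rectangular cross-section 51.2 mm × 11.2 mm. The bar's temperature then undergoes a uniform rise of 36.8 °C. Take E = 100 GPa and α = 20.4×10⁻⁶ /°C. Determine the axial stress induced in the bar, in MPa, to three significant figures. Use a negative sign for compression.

-75.1 MPa

Free thermal expansion αLΔT = 20.4e-6 · 3120 · 36.8 = 2.342 mm.
The walls impose strain ε = −(2.342)/3120 = -7.5072e-04; σ = Eε = 100000 · -7.5072e-04 = -75.07 MPa.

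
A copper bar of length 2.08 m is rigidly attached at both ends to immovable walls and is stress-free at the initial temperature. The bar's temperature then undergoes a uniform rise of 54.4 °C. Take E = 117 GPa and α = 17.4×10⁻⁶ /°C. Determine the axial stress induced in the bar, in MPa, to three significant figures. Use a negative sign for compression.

Free thermal expansion αLΔT = 17.4e-6 · 2080 · 54.4 = 1.969 mm.
The walls impose strain ε = −(1.969)/2080 = -9.4656e-04; σ = Eε = 117000 · -9.4656e-04 = -110.7 MPa.

-111 MPa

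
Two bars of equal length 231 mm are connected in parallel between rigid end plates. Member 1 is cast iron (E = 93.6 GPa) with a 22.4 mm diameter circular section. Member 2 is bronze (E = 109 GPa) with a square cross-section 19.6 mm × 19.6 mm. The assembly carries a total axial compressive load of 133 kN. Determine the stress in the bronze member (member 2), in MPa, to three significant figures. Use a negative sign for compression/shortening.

-184 MPa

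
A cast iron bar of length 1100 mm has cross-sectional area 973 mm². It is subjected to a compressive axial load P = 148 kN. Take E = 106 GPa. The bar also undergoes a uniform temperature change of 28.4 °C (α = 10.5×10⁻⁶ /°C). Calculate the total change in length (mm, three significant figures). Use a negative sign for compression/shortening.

-1.25 mm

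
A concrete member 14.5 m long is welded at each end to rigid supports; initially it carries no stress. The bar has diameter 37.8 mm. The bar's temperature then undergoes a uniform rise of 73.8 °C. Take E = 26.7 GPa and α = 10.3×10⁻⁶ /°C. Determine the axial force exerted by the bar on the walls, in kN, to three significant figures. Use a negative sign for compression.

Free thermal expansion αLΔT = 10.3e-6 · 14500 · 73.8 = 11.02 mm.
The walls impose strain ε = −(11.02)/14500 = -7.6014e-04; σ = Eε = 26700 · -7.6014e-04 = -20.3 MPa.
Wall reaction R = σ·A = -20.3·1122 = -22780 N = -22.78 kN.

-22.8 kN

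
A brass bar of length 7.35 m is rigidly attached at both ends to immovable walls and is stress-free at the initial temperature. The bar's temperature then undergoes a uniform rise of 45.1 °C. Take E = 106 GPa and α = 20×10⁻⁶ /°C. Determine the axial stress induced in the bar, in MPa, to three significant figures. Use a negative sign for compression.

Free thermal expansion αLΔT = 20e-6 · 7350 · 45.1 = 6.63 mm.
The walls impose strain ε = −(6.63)/7350 = -9.0200e-04; σ = Eε = 106000 · -9.0200e-04 = -95.61 MPa.

-95.6 MPa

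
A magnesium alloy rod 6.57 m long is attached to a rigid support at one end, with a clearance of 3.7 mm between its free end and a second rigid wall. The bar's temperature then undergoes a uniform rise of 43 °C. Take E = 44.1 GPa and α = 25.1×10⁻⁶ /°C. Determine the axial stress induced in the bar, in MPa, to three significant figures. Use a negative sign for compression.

Free thermal expansion αLΔT = 25.1e-6 · 6570 · 43 = 7.091 mm.
The walls engage after the gap closes; constrained expansion = 7.091 − 3.7 = 3.391 mm.
The walls impose strain ε = −(3.391)/6570 = -5.1613e-04; σ = Eε = 44100 · -5.1613e-04 = -22.76 MPa.

-22.8 MPa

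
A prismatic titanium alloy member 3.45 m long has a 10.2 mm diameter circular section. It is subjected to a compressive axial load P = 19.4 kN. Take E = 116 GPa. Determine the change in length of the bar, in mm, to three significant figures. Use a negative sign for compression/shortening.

A = 81.71 mm².
δ_mech = NL/(AE) = -19400·3450/(81.71·116000) = -7.061 mm.

-7.06 mm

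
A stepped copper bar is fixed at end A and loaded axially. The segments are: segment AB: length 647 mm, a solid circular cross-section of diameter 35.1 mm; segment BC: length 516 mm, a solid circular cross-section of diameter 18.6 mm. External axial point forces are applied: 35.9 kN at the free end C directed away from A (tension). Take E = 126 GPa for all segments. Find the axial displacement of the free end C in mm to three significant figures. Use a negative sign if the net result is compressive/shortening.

0.732 mm

Internal axial forces (sectioning from the free end, tension +): N_BC = 35.9 kN, N_AB = 35.9 kN.
A_AB = 967.6 mm².
A_BC = 271.7 mm².
δ_AB = 35900·647/(967.6·126000) = 0.1905 mm
δ_BC = 35900·516/(271.7·126000) = 0.5411 mm
δ = Σδ_i = 0.7316 mm.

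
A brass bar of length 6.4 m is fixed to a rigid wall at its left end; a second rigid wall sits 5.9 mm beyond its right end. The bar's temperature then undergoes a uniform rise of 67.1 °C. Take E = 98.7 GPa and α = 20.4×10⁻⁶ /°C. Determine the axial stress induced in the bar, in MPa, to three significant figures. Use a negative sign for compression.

Free thermal expansion αLΔT = 20.4e-6 · 6400 · 67.1 = 8.761 mm.
The walls engage after the gap closes; constrained expansion = 8.761 − 5.9 = 2.861 mm.
The walls impose strain ε = −(2.861)/6400 = -4.4696e-04; σ = Eε = 98700 · -4.4696e-04 = -44.12 MPa.

-44.1 MPa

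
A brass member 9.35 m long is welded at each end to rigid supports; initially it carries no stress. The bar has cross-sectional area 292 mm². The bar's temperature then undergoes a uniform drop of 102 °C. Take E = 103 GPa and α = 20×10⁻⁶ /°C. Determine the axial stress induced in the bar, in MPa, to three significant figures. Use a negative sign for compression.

Free thermal expansion αLΔT = 20e-6 · 9350 · -102 = -19.07 mm.
The walls impose strain ε = −(-19.07)/9350 = 2.0400e-03; σ = Eε = 103000 · 2.0400e-03 = 210.1 MPa.

210 MPa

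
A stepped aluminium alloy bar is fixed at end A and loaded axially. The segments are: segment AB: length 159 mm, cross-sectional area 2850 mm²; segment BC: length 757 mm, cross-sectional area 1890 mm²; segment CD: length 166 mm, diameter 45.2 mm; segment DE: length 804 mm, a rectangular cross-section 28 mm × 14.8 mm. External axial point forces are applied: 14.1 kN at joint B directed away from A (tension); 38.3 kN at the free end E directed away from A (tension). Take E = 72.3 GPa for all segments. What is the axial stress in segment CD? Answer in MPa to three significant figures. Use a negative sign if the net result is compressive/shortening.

Internal axial forces (sectioning from the free end, tension +): N_DE = 38.3 kN, N_CD = 38.3 kN, N_BC = 38.3 kN, N_AB = 52.4 kN.
A_CD = 1605 mm².
σ_CD = N_CD/A_CD = 38300/1605 = 23.87 MPa.

23.9 MPa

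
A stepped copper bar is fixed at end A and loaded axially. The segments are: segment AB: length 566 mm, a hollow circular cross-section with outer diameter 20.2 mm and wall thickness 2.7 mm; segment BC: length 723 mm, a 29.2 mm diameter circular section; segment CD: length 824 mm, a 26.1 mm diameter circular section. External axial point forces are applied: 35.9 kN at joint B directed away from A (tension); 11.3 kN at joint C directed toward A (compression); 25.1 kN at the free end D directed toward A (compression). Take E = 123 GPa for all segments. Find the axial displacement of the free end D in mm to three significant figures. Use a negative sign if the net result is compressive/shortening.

-0.649 mm

Internal axial forces (sectioning from the free end, tension +): N_CD = -25.1 kN, N_BC = -36.4 kN, N_AB = -0.5 kN.
A_AB = 148.4 mm².
A_BC = 669.7 mm².
A_CD = 535 mm².
δ_AB = -500·566/(148.4·123000) = -0.0155 mm
δ_BC = -36400·723/(669.7·123000) = -0.3195 mm
δ_CD = -25100·824/(535·123000) = -0.3143 mm
δ = Σδ_i = -0.6493 mm.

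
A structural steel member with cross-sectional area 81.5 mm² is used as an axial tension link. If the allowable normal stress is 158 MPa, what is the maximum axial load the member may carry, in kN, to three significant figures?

12.9 kN

P_max = σ_allow · A = 158 · 81.5 = 12880 N = 12.88 kN.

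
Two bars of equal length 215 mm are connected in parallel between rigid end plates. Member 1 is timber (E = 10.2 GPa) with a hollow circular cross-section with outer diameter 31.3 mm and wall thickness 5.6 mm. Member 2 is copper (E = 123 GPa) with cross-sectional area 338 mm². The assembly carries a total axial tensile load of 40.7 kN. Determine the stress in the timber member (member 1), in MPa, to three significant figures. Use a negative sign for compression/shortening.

A_1 = 452.1 mm².
Equal strain + equilibrium ⇒ each member carries load in proportion to AE: A₁E₁ = 4612000 N, A₂E₂ = 41570000 N, ΣAE = 46190000 N.
σ₁ = P·E₁/ΣAE = 40700·10200/46190000 = 8.988 MPa.

8.99 MPa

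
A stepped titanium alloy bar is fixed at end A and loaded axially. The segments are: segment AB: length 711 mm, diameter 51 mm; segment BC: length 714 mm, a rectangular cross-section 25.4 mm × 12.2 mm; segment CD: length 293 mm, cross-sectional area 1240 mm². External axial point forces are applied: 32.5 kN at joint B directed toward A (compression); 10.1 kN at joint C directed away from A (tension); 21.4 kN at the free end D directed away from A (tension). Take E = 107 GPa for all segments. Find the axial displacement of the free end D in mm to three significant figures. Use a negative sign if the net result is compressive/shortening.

0.722 mm

Internal axial forces (sectioning from the free end, tension +): N_CD = 21.4 kN, N_BC = 31.5 kN, N_AB = -1 kN.
A_AB = 2043 mm².
A_BC = 309.9 mm².
δ_AB = -1000·711/(2043·107000) = -0.003253 mm
δ_BC = 31500·714/(309.9·107000) = 0.6783 mm
δ_CD = 21400·293/(1240·107000) = 0.04726 mm
δ = Σδ_i = 0.7223 mm.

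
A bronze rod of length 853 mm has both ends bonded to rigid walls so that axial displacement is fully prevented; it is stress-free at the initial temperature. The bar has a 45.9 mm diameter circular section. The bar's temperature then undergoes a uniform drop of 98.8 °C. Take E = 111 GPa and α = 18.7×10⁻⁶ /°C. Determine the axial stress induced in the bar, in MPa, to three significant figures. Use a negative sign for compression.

Free thermal expansion αLΔT = 18.7e-6 · 853 · -98.8 = -1.576 mm.
The walls impose strain ε = −(-1.576)/853 = 1.8476e-03; σ = Eε = 111000 · 1.8476e-03 = 205.1 MPa.

205 MPa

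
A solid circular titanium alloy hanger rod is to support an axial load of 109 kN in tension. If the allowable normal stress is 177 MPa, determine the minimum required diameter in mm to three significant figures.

Required area A ≥ P/σ_allow = 109000/177 = 615.8 mm².
For a solid circular section, d ≥ √(4A/π) = 28 mm.

28.0 mm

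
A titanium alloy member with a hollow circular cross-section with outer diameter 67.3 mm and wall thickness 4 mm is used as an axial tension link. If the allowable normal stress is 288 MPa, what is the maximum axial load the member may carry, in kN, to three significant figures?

229 kN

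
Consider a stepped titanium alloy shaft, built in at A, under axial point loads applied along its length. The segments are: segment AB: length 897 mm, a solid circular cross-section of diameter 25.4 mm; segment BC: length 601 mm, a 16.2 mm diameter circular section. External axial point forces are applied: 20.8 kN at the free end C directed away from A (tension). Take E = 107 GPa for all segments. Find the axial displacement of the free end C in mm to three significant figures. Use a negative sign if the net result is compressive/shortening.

0.911 mm

Internal axial forces (sectioning from the free end, tension +): N_BC = 20.8 kN, N_AB = 20.8 kN.
A_AB = 506.7 mm².
A_BC = 206.1 mm².
δ_AB = 20800·897/(506.7·107000) = 0.3441 mm
δ_BC = 20800·601/(206.1·107000) = 0.5668 mm
δ = Σδ_i = 0.9109 mm.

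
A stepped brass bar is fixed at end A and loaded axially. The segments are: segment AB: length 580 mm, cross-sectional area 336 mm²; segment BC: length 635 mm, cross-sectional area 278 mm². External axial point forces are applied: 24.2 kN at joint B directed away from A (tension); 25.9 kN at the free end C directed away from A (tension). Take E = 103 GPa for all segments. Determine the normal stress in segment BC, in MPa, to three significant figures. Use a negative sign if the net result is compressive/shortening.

93.2 MPa

Internal axial forces (sectioning from the free end, tension +): N_BC = 25.9 kN, N_AB = 50.1 kN.
σ_BC = N_BC/A_BC = 25900/278 = 93.17 MPa.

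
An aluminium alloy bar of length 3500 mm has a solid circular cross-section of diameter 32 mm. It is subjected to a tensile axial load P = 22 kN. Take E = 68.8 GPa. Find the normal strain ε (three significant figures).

3.98e-04

A = 804.2 mm².
σ = N/A = 27.35 MPa; ε = σ/E = 27.35/68800 = 3.976e-04.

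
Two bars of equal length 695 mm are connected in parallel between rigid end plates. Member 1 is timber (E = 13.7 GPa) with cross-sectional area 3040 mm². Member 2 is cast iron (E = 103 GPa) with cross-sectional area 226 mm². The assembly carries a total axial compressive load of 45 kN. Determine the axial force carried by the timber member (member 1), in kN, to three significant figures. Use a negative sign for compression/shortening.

Equal strain + equilibrium ⇒ each member carries load in proportion to AE: A₁E₁ = 41650000 N, A₂E₂ = 23280000 N, ΣAE = 64930000 N.
F₁ = P·A₁E₁/ΣAE = -45000·41650000/64930000 = -28870 N.

-28.9 kN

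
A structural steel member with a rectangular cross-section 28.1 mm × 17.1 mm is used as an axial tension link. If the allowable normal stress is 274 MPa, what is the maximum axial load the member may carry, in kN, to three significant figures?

A = 480.5 mm².
P_max = σ_allow · A = 274 · 480.5 = 131700 N = 131.7 kN.

132 kN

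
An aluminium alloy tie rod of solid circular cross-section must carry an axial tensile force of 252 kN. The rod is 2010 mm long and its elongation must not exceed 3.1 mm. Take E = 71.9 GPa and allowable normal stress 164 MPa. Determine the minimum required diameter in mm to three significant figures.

Required area A ≥ P/σ_allow = 252000/164 = 1537 mm².
For a solid circular section, d ≥ √(4A/π) = 44.23 mm.
Elongation limit: A ≥ PL/(Eδ_allow) = 252000·2010/(71900·3.1) = 2273 mm² ⇒ d ≥ 53.79 mm.
The elongation limit governs.

53.8 mm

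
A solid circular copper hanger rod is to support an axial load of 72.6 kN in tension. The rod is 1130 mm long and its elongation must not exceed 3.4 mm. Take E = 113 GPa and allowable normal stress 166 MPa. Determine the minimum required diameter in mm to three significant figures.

23.6 mm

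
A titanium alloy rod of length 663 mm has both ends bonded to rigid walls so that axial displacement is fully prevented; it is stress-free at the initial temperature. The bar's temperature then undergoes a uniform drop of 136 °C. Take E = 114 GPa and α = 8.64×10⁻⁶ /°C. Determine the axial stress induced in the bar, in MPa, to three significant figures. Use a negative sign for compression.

134 MPa

Free thermal expansion αLΔT = 8.64e-6 · 663 · -136 = -0.7791 mm.
The walls impose strain ε = −(-0.7791)/663 = 1.1750e-03; σ = Eε = 114000 · 1.1750e-03 = 134 MPa.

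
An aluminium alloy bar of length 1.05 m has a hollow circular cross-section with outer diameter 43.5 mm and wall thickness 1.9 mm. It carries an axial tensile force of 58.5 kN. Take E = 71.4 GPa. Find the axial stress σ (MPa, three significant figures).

236 MPa

A = 248.3 mm².
σ = N/A = 58500/248.3 = 235.6 MPa.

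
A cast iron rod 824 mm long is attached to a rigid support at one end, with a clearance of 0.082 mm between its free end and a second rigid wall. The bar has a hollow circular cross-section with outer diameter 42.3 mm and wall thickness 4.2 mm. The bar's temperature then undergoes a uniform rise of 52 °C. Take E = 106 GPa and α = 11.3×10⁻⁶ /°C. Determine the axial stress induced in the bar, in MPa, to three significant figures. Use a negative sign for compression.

Free thermal expansion αLΔT = 11.3e-6 · 824 · 52 = 0.4842 mm.
The walls engage after the gap closes; constrained expansion = 0.4842 − 0.082 = 0.4022 mm.
The walls impose strain ε = −(0.4022)/824 = -4.8809e-04; σ = Eε = 106000 · -4.8809e-04 = -51.74 MPa.

-51.7 MPa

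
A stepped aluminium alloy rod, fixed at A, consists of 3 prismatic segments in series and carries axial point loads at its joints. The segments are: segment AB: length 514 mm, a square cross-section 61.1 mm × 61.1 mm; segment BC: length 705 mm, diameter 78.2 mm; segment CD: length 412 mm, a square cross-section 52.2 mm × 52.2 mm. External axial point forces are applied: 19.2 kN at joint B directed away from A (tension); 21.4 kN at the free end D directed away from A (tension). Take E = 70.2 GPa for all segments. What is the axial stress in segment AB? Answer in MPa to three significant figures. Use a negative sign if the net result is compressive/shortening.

Internal axial forces (sectioning from the free end, tension +): N_CD = 21.4 kN, N_BC = 21.4 kN, N_AB = 40.6 kN.
A_AB = 3733 mm².
σ_AB = N_AB/A_AB = 40600/3733 = 10.88 MPa.

10.9 MPa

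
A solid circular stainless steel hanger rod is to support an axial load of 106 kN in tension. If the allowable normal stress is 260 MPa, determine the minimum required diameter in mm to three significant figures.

22.8 mm

Required area A ≥ P/σ_allow = 106000/260 = 407.7 mm².
For a solid circular section, d ≥ √(4A/π) = 22.78 mm.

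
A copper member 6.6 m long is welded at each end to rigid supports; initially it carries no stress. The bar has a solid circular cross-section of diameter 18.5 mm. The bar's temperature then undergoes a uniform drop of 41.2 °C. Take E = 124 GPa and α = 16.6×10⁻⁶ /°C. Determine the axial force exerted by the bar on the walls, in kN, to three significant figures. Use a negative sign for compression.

Free thermal expansion αLΔT = 16.6e-6 · 6600 · -41.2 = -4.514 mm.
The walls impose strain ε = −(-4.514)/6600 = 6.8392e-04; σ = Eε = 124000 · 6.8392e-04 = 84.81 MPa.
Wall reaction R = σ·A = 84.81·268.8 = 22800 N = 22.8 kN.

22.8 kN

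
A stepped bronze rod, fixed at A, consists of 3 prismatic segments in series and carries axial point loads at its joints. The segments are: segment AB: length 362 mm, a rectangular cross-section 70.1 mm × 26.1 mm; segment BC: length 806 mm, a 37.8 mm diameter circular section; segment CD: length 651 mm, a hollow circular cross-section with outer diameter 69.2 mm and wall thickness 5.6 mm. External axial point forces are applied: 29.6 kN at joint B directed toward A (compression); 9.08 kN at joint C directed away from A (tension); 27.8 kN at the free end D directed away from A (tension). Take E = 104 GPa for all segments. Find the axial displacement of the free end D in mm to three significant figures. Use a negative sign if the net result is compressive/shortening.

0.424 mm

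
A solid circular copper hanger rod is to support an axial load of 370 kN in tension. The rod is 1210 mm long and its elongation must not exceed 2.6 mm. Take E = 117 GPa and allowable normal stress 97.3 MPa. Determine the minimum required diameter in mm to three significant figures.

69.6 mm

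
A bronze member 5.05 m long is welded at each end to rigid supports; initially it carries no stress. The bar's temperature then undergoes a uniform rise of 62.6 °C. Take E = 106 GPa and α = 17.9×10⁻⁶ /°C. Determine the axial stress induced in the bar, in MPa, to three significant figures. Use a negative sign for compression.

Free thermal expansion αLΔT = 17.9e-6 · 5050 · 62.6 = 5.659 mm.
The walls impose strain ε = −(5.659)/5050 = -1.1205e-03; σ = Eε = 106000 · -1.1205e-03 = -118.8 MPa.

-119 MPa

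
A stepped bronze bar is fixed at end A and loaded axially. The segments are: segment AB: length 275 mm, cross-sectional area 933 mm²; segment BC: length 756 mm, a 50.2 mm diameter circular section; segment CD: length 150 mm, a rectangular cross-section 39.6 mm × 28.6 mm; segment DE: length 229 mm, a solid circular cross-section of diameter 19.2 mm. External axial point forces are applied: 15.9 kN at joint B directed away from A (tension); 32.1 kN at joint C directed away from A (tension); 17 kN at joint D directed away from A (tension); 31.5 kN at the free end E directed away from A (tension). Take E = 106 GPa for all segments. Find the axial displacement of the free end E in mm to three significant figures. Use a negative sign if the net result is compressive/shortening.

0.854 mm

Internal axial forces (sectioning from the free end, tension +): N_DE = 31.5 kN, N_CD = 48.5 kN, N_BC = 80.6 kN, N_AB = 96.5 kN.
A_BC = 1979 mm².
A_CD = 1133 mm².
A_DE = 289.5 mm².
δ_AB = 96500·275/(933·106000) = 0.2683 mm
δ_BC = 80600·756/(1979·106000) = 0.2904 mm
δ_CD = 48500·150/(1133·106000) = 0.0606 mm
δ_DE = 31500·229/(289.5·106000) = 0.235 mm
δ = Σδ_i = 0.8544 mm.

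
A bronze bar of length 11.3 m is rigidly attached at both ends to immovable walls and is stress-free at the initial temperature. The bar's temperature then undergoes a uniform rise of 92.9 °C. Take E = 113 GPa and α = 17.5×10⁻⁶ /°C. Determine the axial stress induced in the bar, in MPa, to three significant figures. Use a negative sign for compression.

-184 MPa

Free thermal expansion αLΔT = 17.5e-6 · 11300 · 92.9 = 18.37 mm.
The walls impose strain ε = −(18.37)/11300 = -1.6258e-03; σ = Eε = 113000 · -1.6258e-03 = -183.7 MPa.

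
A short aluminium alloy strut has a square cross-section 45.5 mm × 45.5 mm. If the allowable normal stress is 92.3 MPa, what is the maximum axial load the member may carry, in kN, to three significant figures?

A = 2070 mm².
P_max = σ_allow · A = 92.3 · 2070 = 191100 N = 191.1 kN.

191 kN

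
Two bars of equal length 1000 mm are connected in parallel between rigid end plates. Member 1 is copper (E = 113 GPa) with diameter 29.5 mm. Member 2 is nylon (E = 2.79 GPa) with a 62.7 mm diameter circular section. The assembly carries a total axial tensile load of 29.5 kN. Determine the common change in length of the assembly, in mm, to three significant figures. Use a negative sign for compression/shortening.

0.344 mm

A_1 = 683.5 mm².
A_2 = 3088 mm².
Equal strain + equilibrium ⇒ each member carries load in proportion to AE: A₁E₁ = 77230000 N, A₂E₂ = 8614000 N, ΣAE = 85850000 N.
δ = PL/ΣAE = 29500·1000/85850000 = 0.3436 mm.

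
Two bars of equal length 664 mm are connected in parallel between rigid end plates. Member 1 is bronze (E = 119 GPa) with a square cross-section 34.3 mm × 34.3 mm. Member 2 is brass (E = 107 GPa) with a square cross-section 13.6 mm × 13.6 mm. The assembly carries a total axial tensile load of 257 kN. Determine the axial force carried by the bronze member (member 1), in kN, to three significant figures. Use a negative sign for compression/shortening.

225 kN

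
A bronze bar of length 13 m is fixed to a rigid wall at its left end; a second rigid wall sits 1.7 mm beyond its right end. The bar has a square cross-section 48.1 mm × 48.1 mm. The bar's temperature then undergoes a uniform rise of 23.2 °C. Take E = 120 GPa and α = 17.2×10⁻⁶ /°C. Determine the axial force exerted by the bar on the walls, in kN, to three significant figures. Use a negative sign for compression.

-74.5 kN

Free thermal expansion αLΔT = 17.2e-6 · 13000 · 23.2 = 5.188 mm.
The walls engage after the gap closes; constrained expansion = 5.188 − 1.7 = 3.488 mm.
The walls impose strain ε = −(3.488)/13000 = -2.6827e-04; σ = Eε = 120000 · -2.6827e-04 = -32.19 MPa.
Wall reaction R = σ·A = -32.19·2314 = -74480 N = -74.48 kN.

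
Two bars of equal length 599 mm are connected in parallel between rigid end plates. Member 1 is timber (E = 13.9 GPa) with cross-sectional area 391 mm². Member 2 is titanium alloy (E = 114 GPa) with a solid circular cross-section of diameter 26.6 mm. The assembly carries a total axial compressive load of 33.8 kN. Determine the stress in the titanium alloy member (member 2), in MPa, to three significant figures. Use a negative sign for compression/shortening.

-56.0 MPa

A_2 = 555.7 mm².
Equal strain + equilibrium ⇒ each member carries load in proportion to AE: A₁E₁ = 5435000 N, A₂E₂ = 63350000 N, ΣAE = 68790000 N.
σ₂ = P·E₂/ΣAE = -33800·114000/68790000 = -56.02 MPa.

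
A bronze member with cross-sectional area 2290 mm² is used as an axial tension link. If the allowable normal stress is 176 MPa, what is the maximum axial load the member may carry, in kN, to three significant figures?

P_max = σ_allow · A = 176 · 2290 = 403000 N = 403 kN.

403 kN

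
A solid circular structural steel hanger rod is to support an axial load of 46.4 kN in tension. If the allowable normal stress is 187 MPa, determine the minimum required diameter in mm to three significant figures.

17.8 mm

Required area A ≥ P/σ_allow = 46400/187 = 248.1 mm².
For a solid circular section, d ≥ √(4A/π) = 17.77 mm.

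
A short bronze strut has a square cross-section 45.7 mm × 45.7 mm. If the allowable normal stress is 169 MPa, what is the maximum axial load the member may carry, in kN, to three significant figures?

A = 2088 mm².
P_max = σ_allow · A = 169 · 2088 = 353000 N = 353 kN.

353 kN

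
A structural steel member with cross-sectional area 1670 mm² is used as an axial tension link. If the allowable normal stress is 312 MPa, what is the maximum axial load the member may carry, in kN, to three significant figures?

521 kN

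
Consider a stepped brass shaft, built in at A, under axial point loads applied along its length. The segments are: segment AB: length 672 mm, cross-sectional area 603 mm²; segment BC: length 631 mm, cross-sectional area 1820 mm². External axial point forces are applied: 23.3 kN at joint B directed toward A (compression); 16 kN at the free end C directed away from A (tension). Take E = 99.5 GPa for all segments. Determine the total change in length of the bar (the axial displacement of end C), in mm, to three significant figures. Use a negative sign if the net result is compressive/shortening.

-0.0260 mm

Internal axial forces (sectioning from the free end, tension +): N_BC = 16 kN, N_AB = -7.3 kN.
δ_AB = -7300·672/(603·99500) = -0.08176 mm
δ_BC = 16000·631/(1820·99500) = 0.05575 mm
δ = Σδ_i = -0.02601 mm.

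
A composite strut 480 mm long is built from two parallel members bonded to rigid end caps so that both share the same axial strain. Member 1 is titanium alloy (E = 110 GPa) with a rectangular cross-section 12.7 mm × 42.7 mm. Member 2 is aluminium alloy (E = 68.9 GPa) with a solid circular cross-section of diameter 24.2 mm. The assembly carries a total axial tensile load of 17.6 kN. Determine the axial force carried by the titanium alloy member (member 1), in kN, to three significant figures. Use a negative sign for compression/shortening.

11.5 kN

A_1 = 542.3 mm².
A_2 = 460 mm².
Equal strain + equilibrium ⇒ each member carries load in proportion to AE: A₁E₁ = 59650000 N, A₂E₂ = 31690000 N, ΣAE = 91340000 N.
F₁ = P·A₁E₁/ΣAE = 17600·59650000/91340000 = 11490 N.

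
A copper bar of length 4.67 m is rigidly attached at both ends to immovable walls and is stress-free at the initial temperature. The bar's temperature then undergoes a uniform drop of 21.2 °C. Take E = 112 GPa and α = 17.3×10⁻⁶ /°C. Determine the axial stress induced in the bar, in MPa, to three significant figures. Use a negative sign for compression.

41.1 MPa

Free thermal expansion αLΔT = 17.3e-6 · 4670 · -21.2 = -1.713 mm.
The walls impose strain ε = −(-1.713)/4670 = 3.6676e-04; σ = Eε = 112000 · 3.6676e-04 = 41.08 MPa.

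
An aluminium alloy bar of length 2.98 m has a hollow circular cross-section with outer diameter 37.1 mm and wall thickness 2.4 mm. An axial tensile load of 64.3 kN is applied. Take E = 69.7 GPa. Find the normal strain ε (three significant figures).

A = 261.6 mm².
σ = N/A = 245.8 MPa; ε = σ/E = 245.8/69700 = 3.526e-03.

0.00353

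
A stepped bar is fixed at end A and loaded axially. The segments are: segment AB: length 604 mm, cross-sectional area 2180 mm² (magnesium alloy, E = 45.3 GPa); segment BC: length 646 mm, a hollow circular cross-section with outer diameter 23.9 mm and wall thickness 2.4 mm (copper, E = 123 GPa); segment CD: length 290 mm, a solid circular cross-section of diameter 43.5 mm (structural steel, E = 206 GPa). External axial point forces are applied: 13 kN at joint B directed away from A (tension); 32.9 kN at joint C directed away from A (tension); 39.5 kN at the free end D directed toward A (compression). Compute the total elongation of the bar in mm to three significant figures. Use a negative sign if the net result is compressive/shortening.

Internal axial forces (sectioning from the free end, tension +): N_CD = -39.5 kN, N_BC = -6.6 kN, N_AB = 6.4 kN.
A_BC = 162.1 mm².
A_CD = 1486 mm².
δ_AB = 6400·604/(2180·45300) = 0.03914 mm
δ_BC = -6600·646/(162.1·123000) = -0.2138 mm
δ_CD = -39500·290/(1486·206000) = -0.03742 mm
δ = Σδ_i = -0.2121 mm.

-0.212 mm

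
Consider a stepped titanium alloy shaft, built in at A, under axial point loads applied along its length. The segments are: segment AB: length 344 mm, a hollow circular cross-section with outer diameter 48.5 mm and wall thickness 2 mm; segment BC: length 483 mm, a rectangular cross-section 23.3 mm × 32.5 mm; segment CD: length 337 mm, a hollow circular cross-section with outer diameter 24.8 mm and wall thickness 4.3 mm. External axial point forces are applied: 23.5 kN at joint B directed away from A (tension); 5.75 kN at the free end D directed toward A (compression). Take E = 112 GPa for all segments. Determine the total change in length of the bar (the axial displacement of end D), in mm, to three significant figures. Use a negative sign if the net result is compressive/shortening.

0.0914 mm

Internal axial forces (sectioning from the free end, tension +): N_CD = -5.75 kN, N_BC = -5.75 kN, N_AB = 17.75 kN.
A_AB = 292.2 mm².
A_BC = 757.2 mm².
A_CD = 276.9 mm².
δ_AB = 17750·344/(292.2·112000) = 0.1866 mm
δ_BC = -5750·483/(757.2·112000) = -0.03275 mm
δ_CD = -5750·337/(276.9·112000) = -0.06248 mm
δ = Σδ_i = 0.09138 mm.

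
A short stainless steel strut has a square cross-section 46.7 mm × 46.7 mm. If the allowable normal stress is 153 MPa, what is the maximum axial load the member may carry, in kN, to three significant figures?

A = 2181 mm².
P_max = σ_allow · A = 153 · 2181 = 333700 N = 333.7 kN.

334 kN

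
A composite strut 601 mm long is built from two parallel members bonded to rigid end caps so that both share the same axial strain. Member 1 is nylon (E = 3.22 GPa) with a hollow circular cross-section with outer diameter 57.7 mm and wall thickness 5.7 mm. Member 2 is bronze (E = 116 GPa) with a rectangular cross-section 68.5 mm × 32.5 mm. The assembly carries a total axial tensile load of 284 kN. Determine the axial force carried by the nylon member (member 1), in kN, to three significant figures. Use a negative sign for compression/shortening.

3.26 kN

A_1 = 931.2 mm².
A_2 = 2226 mm².
Equal strain + equilibrium ⇒ each member carries load in proportion to AE: A₁E₁ = 2998000 N, A₂E₂ = 258200000 N, ΣAE = 261200000 N.
F₁ = P·A₁E₁/ΣAE = 284000·2998000/261200000 = 3260 N.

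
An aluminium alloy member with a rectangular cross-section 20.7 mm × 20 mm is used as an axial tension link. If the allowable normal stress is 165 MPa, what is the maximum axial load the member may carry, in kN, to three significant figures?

A = 414 mm².
P_max = σ_allow · A = 165 · 414 = 68310 N = 68.31 kN.

68.3 kN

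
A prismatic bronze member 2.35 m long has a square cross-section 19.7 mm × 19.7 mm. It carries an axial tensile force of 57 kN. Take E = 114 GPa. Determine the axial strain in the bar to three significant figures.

0.00129

A = 388.1 mm².
σ = N/A = 146.9 MPa; ε = σ/E = 146.9/114000 = 1.288e-03.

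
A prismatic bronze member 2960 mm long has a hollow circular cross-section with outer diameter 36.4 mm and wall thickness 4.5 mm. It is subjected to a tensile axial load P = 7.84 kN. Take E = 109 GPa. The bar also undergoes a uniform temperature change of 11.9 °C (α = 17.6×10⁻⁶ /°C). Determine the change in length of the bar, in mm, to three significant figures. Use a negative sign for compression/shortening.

1.09 mm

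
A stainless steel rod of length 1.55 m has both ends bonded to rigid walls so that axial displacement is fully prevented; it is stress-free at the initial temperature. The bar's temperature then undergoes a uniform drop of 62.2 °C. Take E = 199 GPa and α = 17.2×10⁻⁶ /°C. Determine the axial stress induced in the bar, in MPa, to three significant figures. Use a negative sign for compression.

Free thermal expansion αLΔT = 17.2e-6 · 1550 · -62.2 = -1.658 mm.
The walls impose strain ε = −(-1.658)/1550 = 1.0698e-03; σ = Eε = 199000 · 1.0698e-03 = 212.9 MPa.

213 MPa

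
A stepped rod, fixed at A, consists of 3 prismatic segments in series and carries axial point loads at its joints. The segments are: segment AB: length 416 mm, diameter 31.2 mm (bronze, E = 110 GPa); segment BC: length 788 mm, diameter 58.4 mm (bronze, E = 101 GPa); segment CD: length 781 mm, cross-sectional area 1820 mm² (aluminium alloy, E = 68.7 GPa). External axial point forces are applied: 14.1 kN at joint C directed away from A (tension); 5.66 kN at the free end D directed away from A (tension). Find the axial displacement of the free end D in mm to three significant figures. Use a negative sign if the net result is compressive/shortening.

Internal axial forces (sectioning from the free end, tension +): N_CD = 5.66 kN, N_BC = 19.76 kN, N_AB = 19.76 kN.
A_AB = 764.5 mm².
A_BC = 2679 mm².
δ_AB = 19760·416/(764.5·110000) = 0.09774 mm
δ_BC = 19760·788/(2679·101000) = 0.05755 mm
δ_CD = 5660·781/(1820·68700) = 0.03535 mm
δ = Σδ_i = 0.1907 mm.

0.191 mm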